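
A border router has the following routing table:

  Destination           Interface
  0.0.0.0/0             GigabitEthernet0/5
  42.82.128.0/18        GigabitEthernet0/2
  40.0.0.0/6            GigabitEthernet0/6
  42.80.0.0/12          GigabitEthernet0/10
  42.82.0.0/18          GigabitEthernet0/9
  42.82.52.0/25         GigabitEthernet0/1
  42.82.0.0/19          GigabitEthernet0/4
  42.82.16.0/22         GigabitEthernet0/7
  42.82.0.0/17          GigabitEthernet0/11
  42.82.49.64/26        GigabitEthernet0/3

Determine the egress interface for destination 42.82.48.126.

Routes whose prefix contains 42.82.48.126:
  0.0.0.0/0 (default, matches everything) -> GigabitEthernet0/5
  40.0.0.0/6 (40.0.0.0 - 43.255.255.255) -> GigabitEthernet0/6
  42.80.0.0/12 (42.80.0.0 - 42.95.255.255) -> GigabitEthernet0/10
  42.82.0.0/17 (42.82.0.0 - 42.82.127.255) -> GigabitEthernet0/11
  42.82.0.0/18 (42.82.0.0 - 42.82.63.255) -> GigabitEthernet0/9
More-specific entries that do NOT match:
  42.82.49.64/26 (42.82.49.64 - 42.82.49.127) does not contain 42.82.48.126
  42.82.52.0/25 (42.82.52.0 - 42.82.52.127) does not contain 42.82.48.126
  42.82.16.0/22 (42.82.16.0 - 42.82.19.255) does not contain 42.82.48.126
  42.82.0.0/19 (42.82.0.0 - 42.82.31.255) does not contain 42.82.48.126
Longest matching prefix is /18 -> interface GigabitEthernet0/9.

GigabitEthernet0/9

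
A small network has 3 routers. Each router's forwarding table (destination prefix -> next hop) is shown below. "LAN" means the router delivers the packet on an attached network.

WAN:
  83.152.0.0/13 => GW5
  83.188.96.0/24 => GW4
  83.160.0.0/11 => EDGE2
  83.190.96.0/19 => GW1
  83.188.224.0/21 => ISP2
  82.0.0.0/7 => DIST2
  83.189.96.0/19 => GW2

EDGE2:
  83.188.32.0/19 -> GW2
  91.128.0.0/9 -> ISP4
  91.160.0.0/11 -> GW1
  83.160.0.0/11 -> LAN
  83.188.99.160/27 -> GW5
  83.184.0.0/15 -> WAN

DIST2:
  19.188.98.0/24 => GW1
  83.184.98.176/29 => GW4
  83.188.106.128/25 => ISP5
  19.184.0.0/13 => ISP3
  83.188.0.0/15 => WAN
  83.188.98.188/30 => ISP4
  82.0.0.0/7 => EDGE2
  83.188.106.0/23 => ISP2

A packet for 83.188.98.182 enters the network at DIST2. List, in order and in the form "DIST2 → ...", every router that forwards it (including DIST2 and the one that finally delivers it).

At DIST2: longest match for 83.188.98.182 is 83.188.0.0/15 -> WAN
At WAN: longest match for 83.188.98.182 is 83.160.0.0/11 -> EDGE2
At EDGE2: longest match for 83.188.98.182 is 83.160.0.0/11 -> LAN

DIST2 → WAN → EDGE2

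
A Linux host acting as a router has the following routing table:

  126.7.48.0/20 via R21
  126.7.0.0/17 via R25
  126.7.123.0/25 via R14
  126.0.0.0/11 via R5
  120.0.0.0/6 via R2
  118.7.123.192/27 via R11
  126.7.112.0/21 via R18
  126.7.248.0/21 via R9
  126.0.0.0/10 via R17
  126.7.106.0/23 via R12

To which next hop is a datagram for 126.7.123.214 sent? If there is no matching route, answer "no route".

R25

Routes whose prefix contains 126.7.123.214:
  126.0.0.0/10 (126.0.0.0 - 126.63.255.255) -> R17
  126.0.0.0/11 (126.0.0.0 - 126.31.255.255) -> R5
  126.7.0.0/17 (126.7.0.0 - 126.7.127.255) -> R25
More-specific entries that do NOT match:
  118.7.123.192/27 (118.7.123.192 - 118.7.123.223) does not contain 126.7.123.214
  126.7.123.0/25 (126.7.123.0 - 126.7.123.127) does not contain 126.7.123.214
  126.7.106.0/23 (126.7.106.0 - 126.7.107.255) does not contain 126.7.123.214
  126.7.112.0/21 (126.7.112.0 - 126.7.119.255) does not contain 126.7.123.214
  126.7.248.0/21 (126.7.248.0 - 126.7.255.255) does not contain 126.7.123.214
  126.7.48.0/20 (126.7.48.0 - 126.7.63.255) does not contain 126.7.123.214
Longest matching prefix is /17 -> next hop R25.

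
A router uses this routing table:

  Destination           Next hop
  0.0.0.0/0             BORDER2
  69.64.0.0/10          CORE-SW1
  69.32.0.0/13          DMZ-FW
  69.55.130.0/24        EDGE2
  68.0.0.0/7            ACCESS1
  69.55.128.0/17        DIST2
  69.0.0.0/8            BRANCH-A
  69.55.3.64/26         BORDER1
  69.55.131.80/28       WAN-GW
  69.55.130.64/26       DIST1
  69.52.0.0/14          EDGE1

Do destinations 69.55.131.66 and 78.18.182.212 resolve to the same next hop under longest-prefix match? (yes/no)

69.55.131.66: longest match 69.55.128.0/17 -> DIST2
78.18.182.212: longest match 0.0.0.0/0 -> BORDER2

no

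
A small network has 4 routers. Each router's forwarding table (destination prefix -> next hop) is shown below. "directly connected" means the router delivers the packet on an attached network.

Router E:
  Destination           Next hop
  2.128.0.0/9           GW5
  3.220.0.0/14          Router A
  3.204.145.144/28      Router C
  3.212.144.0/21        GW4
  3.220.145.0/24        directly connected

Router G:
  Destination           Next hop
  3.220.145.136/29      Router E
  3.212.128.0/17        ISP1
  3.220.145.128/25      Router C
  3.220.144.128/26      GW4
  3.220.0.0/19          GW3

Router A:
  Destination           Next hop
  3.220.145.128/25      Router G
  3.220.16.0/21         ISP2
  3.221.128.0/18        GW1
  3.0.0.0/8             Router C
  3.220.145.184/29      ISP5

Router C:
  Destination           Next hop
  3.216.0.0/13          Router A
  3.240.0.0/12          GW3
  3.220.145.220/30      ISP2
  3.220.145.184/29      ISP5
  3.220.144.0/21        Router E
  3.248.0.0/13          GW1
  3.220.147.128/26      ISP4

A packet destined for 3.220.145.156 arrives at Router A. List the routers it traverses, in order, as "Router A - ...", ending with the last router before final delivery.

At Router A: longest match for 3.220.145.156 is 3.220.145.128/25 -> Router G
At Router G: longest match for 3.220.145.156 is 3.220.145.128/25 -> Router C
At Router C: longest match for 3.220.145.156 is 3.220.144.0/21 -> Router E
At Router E: longest match for 3.220.145.156 is 3.220.145.0/24 -> directly connected

Router A - Router G - Router C - Router E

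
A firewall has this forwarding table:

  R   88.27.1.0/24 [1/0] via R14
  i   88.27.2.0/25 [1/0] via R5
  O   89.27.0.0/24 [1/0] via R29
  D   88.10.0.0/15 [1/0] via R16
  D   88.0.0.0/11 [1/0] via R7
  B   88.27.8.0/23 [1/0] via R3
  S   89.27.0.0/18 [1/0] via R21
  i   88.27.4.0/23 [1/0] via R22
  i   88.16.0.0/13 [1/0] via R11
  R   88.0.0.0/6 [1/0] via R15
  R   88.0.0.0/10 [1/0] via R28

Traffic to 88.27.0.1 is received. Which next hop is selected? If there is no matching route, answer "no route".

R7

Routes whose prefix contains 88.27.0.1:
  88.0.0.0/6 (88.0.0.0 - 91.255.255.255) -> R15
  88.0.0.0/10 (88.0.0.0 - 88.63.255.255) -> R28
  88.0.0.0/11 (88.0.0.0 - 88.31.255.255) -> R7
More-specific entries that do NOT match:
  88.27.2.0/25 (88.27.2.0 - 88.27.2.127) does not contain 88.27.0.1
  88.27.1.0/24 (88.27.1.0 - 88.27.1.255) does not contain 88.27.0.1
  89.27.0.0/24 (89.27.0.0 - 89.27.0.255) does not contain 88.27.0.1
  88.27.8.0/23 (88.27.8.0 - 88.27.9.255) does not contain 88.27.0.1
  88.27.4.0/23 (88.27.4.0 - 88.27.5.255) does not contain 88.27.0.1
  89.27.0.0/18 (89.27.0.0 - 89.27.63.255) does not contain 88.27.0.1
  88.10.0.0/15 (88.10.0.0 - 88.11.255.255) does not contain 88.27.0.1
  88.16.0.0/13 (88.16.0.0 - 88.23.255.255) does not contain 88.27.0.1
Longest matching prefix is /11 -> next hop R7.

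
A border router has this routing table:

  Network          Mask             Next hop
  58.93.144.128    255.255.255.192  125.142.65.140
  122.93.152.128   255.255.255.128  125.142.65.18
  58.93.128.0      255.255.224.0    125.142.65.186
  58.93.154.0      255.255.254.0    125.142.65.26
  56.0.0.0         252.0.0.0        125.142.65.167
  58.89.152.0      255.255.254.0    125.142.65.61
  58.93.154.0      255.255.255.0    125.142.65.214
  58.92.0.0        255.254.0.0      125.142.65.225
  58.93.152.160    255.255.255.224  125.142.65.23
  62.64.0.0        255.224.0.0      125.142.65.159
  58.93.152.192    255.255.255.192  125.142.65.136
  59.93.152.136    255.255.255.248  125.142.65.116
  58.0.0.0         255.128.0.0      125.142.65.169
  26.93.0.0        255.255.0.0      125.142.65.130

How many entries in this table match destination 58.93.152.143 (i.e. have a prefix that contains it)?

Prefixes containing 58.93.152.143:
  56.0.0.0/6 (56.0.0.0 - 59.255.255.255)
  58.0.0.0/9 (58.0.0.0 - 58.127.255.255)
  58.92.0.0/15 (58.92.0.0 - 58.93.255.255)
  58.93.128.0/19 (58.93.128.0 - 58.93.159.255)
Total matching entries: 4.

4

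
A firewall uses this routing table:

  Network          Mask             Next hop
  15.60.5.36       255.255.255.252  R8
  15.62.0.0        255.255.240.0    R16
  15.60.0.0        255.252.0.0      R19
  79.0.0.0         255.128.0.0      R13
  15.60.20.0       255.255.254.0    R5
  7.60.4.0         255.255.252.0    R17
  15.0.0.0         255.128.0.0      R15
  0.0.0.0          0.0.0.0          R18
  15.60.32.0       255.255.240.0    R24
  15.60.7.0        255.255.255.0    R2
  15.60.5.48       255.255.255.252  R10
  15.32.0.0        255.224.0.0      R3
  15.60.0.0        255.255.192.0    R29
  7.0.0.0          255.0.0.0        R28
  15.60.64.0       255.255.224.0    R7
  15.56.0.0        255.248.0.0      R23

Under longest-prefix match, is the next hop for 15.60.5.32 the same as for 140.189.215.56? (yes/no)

15.60.5.32: longest match 15.60.0.0/18 -> R29
140.189.215.56: longest match 0.0.0.0/0 -> R18

no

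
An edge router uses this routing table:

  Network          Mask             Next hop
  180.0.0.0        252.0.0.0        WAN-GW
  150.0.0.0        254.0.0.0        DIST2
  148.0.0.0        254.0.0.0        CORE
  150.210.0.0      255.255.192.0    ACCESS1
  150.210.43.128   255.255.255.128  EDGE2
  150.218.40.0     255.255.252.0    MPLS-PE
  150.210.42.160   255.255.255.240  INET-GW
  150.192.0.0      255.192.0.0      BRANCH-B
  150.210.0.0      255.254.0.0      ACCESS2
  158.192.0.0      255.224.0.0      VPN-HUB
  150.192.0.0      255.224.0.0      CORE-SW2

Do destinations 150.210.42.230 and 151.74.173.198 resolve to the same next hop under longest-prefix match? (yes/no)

150.210.42.230: longest match 150.210.0.0/18 -> ACCESS1
151.74.173.198: longest match 150.0.0.0/7 -> DIST2

no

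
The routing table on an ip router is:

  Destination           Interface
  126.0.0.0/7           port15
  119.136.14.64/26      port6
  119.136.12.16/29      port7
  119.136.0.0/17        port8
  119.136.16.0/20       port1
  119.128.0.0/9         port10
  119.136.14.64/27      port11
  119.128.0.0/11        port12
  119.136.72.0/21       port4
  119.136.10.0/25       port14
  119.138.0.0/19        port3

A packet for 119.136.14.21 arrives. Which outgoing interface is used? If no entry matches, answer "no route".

port8

Routes whose prefix contains 119.136.14.21:
  119.128.0.0/9 (119.128.0.0 - 119.255.255.255) -> port10
  119.128.0.0/11 (119.128.0.0 - 119.159.255.255) -> port12
  119.136.0.0/17 (119.136.0.0 - 119.136.127.255) -> port8
More-specific entries that do NOT match:
  119.136.12.16/29 (119.136.12.16 - 119.136.12.23) does not contain 119.136.14.21
  119.136.14.64/27 (119.136.14.64 - 119.136.14.95) does not contain 119.136.14.21
  119.136.14.64/26 (119.136.14.64 - 119.136.14.127) does not contain 119.136.14.21
  119.136.10.0/25 (119.136.10.0 - 119.136.10.127) does not contain 119.136.14.21
  119.136.72.0/21 (119.136.72.0 - 119.136.79.255) does not contain 119.136.14.21
  119.136.16.0/20 (119.136.16.0 - 119.136.31.255) does not contain 119.136.14.21
  119.138.0.0/19 (119.138.0.0 - 119.138.31.255) does not contain 119.136.14.21
Longest matching prefix is /17 -> interface port8.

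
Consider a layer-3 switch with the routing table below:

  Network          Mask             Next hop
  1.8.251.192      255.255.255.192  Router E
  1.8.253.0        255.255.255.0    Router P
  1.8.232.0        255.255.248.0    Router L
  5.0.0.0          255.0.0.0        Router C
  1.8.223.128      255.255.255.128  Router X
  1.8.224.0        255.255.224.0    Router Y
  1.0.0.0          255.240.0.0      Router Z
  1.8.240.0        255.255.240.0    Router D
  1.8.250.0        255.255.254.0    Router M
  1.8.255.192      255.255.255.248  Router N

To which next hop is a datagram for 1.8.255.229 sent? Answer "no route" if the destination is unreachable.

Routes whose prefix contains 1.8.255.229:
  1.0.0.0/12 (1.0.0.0 - 1.15.255.255) -> Router Z
  1.8.224.0/19 (1.8.224.0 - 1.8.255.255) -> Router Y
  1.8.240.0/20 (1.8.240.0 - 1.8.255.255) -> Router D
More-specific entries that do NOT match:
  1.8.255.192/29 (1.8.255.192 - 1.8.255.199) does not contain 1.8.255.229
  1.8.251.192/26 (1.8.251.192 - 1.8.251.255) does not contain 1.8.255.229
  1.8.223.128/25 (1.8.223.128 - 1.8.223.255) does not contain 1.8.255.229
  1.8.253.0/24 (1.8.253.0 - 1.8.253.255) does not contain 1.8.255.229
  1.8.250.0/23 (1.8.250.0 - 1.8.251.255) does not contain 1.8.255.229
  1.8.232.0/21 (1.8.232.0 - 1.8.239.255) does not contain 1.8.255.229
Longest matching prefix is /20 -> next hop Router D.

Router D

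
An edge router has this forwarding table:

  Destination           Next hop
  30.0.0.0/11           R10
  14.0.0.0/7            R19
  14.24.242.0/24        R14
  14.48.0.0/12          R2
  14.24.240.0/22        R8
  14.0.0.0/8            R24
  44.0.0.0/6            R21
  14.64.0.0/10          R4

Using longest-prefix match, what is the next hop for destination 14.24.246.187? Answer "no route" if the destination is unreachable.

Routes whose prefix contains 14.24.246.187:
  14.0.0.0/7 (14.0.0.0 - 15.255.255.255) -> R19
  14.0.0.0/8 (14.0.0.0 - 14.255.255.255) -> R24
More-specific entries that do NOT match:
  14.24.242.0/24 (14.24.242.0 - 14.24.242.255) does not contain 14.24.246.187
  14.24.240.0/22 (14.24.240.0 - 14.24.243.255) does not contain 14.24.246.187
  14.48.0.0/12 (14.48.0.0 - 14.63.255.255) does not contain 14.24.246.187
  30.0.0.0/11 (30.0.0.0 - 30.31.255.255) does not contain 14.24.246.187
  14.64.0.0/10 (14.64.0.0 - 14.127.255.255) does not contain 14.24.246.187
Longest matching prefix is /8 -> next hop R24.

R24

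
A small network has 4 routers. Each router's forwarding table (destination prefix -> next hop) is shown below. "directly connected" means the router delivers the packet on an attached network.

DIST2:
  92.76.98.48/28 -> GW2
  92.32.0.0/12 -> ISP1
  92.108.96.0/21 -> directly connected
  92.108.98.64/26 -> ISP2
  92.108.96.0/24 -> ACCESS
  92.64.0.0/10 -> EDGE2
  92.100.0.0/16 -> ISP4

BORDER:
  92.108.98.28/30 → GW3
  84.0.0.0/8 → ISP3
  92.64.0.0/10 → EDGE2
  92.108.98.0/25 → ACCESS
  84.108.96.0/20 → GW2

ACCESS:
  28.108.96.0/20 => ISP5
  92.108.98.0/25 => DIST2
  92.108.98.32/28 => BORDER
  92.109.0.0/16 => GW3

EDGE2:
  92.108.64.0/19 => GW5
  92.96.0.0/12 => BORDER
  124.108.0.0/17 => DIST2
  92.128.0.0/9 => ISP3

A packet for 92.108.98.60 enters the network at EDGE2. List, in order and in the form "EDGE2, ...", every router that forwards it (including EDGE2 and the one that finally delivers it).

At EDGE2: longest match for 92.108.98.60 is 92.96.0.0/12 -> BORDER
At BORDER: longest match for 92.108.98.60 is 92.108.98.0/25 -> ACCESS
At ACCESS: longest match for 92.108.98.60 is 92.108.98.0/25 -> DIST2
At DIST2: longest match for 92.108.98.60 is 92.108.96.0/21 -> directly connected

EDGE2, BORDER, ACCESS, DIST2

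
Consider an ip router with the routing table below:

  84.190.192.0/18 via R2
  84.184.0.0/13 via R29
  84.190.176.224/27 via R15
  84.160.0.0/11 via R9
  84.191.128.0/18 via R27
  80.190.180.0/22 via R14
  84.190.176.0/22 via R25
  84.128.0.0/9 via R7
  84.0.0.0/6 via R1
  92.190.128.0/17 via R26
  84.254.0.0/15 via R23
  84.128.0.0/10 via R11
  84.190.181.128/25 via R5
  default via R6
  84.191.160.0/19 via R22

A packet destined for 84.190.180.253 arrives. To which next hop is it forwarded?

R29

Routes whose prefix contains 84.190.180.253:
  0.0.0.0/0 (default, matches everything) -> R6
  84.0.0.0/6 (84.0.0.0 - 87.255.255.255) -> R1
  84.128.0.0/9 (84.128.0.0 - 84.255.255.255) -> R7
  84.128.0.0/10 (84.128.0.0 - 84.191.255.255) -> R11
  84.160.0.0/11 (84.160.0.0 - 84.191.255.255) -> R9
  84.184.0.0/13 (84.184.0.0 - 84.191.255.255) -> R29
More-specific entries that do NOT match:
  84.190.176.224/27 (84.190.176.224 - 84.190.176.255) does not contain 84.190.180.253
  84.190.181.128/25 (84.190.181.128 - 84.190.181.255) does not contain 84.190.180.253
  80.190.180.0/22 (80.190.180.0 - 80.190.183.255) does not contain 84.190.180.253
  84.190.176.0/22 (84.190.176.0 - 84.190.179.255) does not contain 84.190.180.253
  84.191.160.0/19 (84.191.160.0 - 84.191.191.255) does not contain 84.190.180.253
  84.190.192.0/18 (84.190.192.0 - 84.190.255.255) does not contain 84.190.180.253
  84.191.128.0/18 (84.191.128.0 - 84.191.191.255) does not contain 84.190.180.253
  92.190.128.0/17 (92.190.128.0 - 92.190.255.255) does not contain 84.190.180.253
  84.254.0.0/15 (84.254.0.0 - 84.255.255.255) does not contain 84.190.180.253
Longest matching prefix is /13 -> next hop R29.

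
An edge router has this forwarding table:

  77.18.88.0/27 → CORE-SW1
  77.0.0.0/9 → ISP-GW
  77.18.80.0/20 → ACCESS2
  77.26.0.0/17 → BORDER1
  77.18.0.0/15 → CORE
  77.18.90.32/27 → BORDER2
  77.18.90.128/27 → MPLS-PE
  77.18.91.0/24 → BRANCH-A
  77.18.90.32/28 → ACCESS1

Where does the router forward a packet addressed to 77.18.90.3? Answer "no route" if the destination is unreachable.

ACCESS2

Routes whose prefix contains 77.18.90.3:
  77.0.0.0/9 (77.0.0.0 - 77.127.255.255) -> ISP-GW
  77.18.0.0/15 (77.18.0.0 - 77.19.255.255) -> CORE
  77.18.80.0/20 (77.18.80.0 - 77.18.95.255) -> ACCESS2
More-specific entries that do NOT match:
  77.18.90.32/28 (77.18.90.32 - 77.18.90.47) does not contain 77.18.90.3
  77.18.88.0/27 (77.18.88.0 - 77.18.88.31) does not contain 77.18.90.3
  77.18.90.32/27 (77.18.90.32 - 77.18.90.63) does not contain 77.18.90.3
  77.18.90.128/27 (77.18.90.128 - 77.18.90.159) does not contain 77.18.90.3
  77.18.91.0/24 (77.18.91.0 - 77.18.91.255) does not contain 77.18.90.3
Longest matching prefix is /20 -> next hop ACCESS2.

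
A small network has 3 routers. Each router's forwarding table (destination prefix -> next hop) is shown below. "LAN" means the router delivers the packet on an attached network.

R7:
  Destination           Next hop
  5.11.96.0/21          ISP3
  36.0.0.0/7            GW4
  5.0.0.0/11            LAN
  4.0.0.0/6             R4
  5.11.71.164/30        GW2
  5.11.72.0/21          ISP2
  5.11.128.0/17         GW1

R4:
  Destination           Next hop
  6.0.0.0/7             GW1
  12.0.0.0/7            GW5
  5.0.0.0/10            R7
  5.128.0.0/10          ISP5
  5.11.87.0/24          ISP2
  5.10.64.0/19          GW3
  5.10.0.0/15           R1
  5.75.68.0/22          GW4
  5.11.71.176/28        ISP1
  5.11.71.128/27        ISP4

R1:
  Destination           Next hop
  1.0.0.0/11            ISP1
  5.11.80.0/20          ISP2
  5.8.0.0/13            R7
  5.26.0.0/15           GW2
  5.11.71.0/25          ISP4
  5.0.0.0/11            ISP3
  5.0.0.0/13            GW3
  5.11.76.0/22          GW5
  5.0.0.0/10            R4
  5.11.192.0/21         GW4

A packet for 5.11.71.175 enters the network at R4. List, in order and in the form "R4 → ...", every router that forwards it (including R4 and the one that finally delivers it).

At R4: longest match for 5.11.71.175 is 5.10.0.0/15 -> R1
At R1: longest match for 5.11.71.175 is 5.8.0.0/13 -> R7
At R7: longest match for 5.11.71.175 is 5.0.0.0/11 -> LAN

R4 → R1 → R7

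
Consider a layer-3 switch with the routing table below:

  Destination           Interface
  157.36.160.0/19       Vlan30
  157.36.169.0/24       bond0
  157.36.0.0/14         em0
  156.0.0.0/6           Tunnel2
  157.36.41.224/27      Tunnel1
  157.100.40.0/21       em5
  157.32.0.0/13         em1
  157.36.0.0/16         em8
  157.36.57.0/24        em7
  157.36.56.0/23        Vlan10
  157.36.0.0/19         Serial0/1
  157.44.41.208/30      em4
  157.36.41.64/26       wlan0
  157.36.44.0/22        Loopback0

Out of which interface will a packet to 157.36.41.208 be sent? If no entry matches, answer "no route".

Routes whose prefix contains 157.36.41.208:
  156.0.0.0/6 (156.0.0.0 - 159.255.255.255) -> Tunnel2
  157.32.0.0/13 (157.32.0.0 - 157.39.255.255) -> em1
  157.36.0.0/14 (157.36.0.0 - 157.39.255.255) -> em0
  157.36.0.0/16 (157.36.0.0 - 157.36.255.255) -> em8
More-specific entries that do NOT match:
  157.44.41.208/30 (157.44.41.208 - 157.44.41.211) does not contain 157.36.41.208
  157.36.41.224/27 (157.36.41.224 - 157.36.41.255) does not contain 157.36.41.208
  157.36.41.64/26 (157.36.41.64 - 157.36.41.127) does not contain 157.36.41.208
  157.36.169.0/24 (157.36.169.0 - 157.36.169.255) does not contain 157.36.41.208
  157.36.57.0/24 (157.36.57.0 - 157.36.57.255) does not contain 157.36.41.208
  157.36.56.0/23 (157.36.56.0 - 157.36.57.255) does not contain 157.36.41.208
  157.36.44.0/22 (157.36.44.0 - 157.36.47.255) does not contain 157.36.41.208
  157.100.40.0/21 (157.100.40.0 - 157.100.47.255) does not contain 157.36.41.208
  157.36.160.0/19 (157.36.160.0 - 157.36.191.255) does not contain 157.36.41.208
  157.36.0.0/19 (157.36.0.0 - 157.36.31.255) does not contain 157.36.41.208
Longest matching prefix is /16 -> interface em8.

em8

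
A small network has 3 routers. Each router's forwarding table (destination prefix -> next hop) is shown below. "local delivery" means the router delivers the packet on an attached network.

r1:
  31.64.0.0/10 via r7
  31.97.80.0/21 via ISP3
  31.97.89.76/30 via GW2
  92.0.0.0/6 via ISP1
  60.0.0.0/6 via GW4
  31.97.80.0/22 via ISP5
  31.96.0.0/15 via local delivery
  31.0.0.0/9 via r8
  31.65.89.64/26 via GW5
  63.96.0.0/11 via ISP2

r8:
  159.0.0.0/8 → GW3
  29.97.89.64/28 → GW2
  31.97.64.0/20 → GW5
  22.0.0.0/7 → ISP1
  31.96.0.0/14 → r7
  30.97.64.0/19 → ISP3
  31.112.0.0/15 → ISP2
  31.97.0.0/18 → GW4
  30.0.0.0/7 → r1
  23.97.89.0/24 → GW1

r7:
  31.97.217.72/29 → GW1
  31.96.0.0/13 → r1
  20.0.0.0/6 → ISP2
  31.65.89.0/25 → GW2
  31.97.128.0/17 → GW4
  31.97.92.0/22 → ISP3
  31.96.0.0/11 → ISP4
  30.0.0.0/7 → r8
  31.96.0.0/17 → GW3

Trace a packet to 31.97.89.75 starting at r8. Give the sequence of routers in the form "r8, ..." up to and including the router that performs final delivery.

At r8: longest match for 31.97.89.75 is 31.96.0.0/14 -> r7
At r7: longest match for 31.97.89.75 is 31.96.0.0/13 -> r1
At r1: longest match for 31.97.89.75 is 31.96.0.0/15 -> local delivery

r8, r7, r1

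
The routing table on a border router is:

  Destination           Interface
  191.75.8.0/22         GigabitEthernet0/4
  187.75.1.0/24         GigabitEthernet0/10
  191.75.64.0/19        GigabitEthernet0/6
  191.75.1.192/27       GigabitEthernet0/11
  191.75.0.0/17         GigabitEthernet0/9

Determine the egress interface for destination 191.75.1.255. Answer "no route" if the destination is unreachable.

Routes whose prefix contains 191.75.1.255:
  191.75.0.0/17 (191.75.0.0 - 191.75.127.255) -> GigabitEthernet0/9
More-specific entries that do NOT match:
  191.75.1.192/27 (191.75.1.192 - 191.75.1.223) does not contain 191.75.1.255
  187.75.1.0/24 (187.75.1.0 - 187.75.1.255) does not contain 191.75.1.255
  191.75.8.0/22 (191.75.8.0 - 191.75.11.255) does not contain 191.75.1.255
  191.75.64.0/19 (191.75.64.0 - 191.75.95.255) does not contain 191.75.1.255
Longest matching prefix is /17 -> interface GigabitEthernet0/9.

GigabitEthernet0/9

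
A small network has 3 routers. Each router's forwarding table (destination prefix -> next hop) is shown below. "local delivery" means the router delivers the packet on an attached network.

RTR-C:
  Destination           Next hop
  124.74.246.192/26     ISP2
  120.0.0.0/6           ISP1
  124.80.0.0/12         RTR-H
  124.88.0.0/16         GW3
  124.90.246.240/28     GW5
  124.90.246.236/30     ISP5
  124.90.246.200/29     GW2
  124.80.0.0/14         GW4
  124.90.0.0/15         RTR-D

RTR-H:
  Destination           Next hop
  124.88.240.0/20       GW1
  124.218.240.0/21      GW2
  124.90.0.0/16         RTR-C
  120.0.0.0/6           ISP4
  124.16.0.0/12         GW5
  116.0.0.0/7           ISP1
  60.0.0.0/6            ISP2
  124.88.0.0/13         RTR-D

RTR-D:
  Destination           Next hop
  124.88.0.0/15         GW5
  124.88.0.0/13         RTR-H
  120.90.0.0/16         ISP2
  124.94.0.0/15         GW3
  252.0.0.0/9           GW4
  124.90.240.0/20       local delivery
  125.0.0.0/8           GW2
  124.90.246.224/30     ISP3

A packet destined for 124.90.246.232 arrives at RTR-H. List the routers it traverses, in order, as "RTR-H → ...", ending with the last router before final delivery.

At RTR-H: longest match for 124.90.246.232 is 124.90.0.0/16 -> RTR-C
At RTR-C: longest match for 124.90.246.232 is 124.90.0.0/15 -> RTR-D
At RTR-D: longest match for 124.90.246.232 is 124.90.240.0/20 -> local delivery

RTR-H → RTR-C → RTR-D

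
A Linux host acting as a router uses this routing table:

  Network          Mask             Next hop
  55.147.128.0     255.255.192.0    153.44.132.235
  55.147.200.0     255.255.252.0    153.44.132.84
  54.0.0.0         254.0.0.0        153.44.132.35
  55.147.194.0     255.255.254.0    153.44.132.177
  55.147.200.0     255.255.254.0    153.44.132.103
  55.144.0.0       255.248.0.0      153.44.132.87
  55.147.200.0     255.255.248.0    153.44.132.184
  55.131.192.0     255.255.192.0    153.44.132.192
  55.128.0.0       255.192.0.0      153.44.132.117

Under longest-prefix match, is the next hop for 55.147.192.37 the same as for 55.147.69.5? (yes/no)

55.147.192.37: longest match 55.144.0.0/13 -> 153.44.132.87
55.147.69.5: longest match 55.144.0.0/13 -> 153.44.132.87

yes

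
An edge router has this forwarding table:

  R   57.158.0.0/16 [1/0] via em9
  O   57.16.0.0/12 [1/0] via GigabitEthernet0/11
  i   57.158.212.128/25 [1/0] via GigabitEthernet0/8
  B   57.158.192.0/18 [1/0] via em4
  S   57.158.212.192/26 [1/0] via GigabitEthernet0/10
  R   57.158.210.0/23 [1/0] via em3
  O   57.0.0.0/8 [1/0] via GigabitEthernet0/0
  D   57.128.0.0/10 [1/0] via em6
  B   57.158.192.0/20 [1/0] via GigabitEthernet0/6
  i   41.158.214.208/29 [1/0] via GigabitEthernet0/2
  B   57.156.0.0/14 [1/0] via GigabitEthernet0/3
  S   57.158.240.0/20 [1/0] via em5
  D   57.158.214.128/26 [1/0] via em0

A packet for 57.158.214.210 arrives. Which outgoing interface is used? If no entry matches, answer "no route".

em4

Routes whose prefix contains 57.158.214.210:
  57.0.0.0/8 (57.0.0.0 - 57.255.255.255) -> GigabitEthernet0/0
  57.128.0.0/10 (57.128.0.0 - 57.191.255.255) -> em6
  57.156.0.0/14 (57.156.0.0 - 57.159.255.255) -> GigabitEthernet0/3
  57.158.0.0/16 (57.158.0.0 - 57.158.255.255) -> em9
  57.158.192.0/18 (57.158.192.0 - 57.158.255.255) -> em4
More-specific entries that do NOT match:
  41.158.214.208/29 (41.158.214.208 - 41.158.214.215) does not contain 57.158.214.210
  57.158.212.192/26 (57.158.212.192 - 57.158.212.255) does not contain 57.158.214.210
  57.158.214.128/26 (57.158.214.128 - 57.158.214.191) does not contain 57.158.214.210
  57.158.212.128/25 (57.158.212.128 - 57.158.212.255) does not contain 57.158.214.210
  57.158.210.0/23 (57.158.210.0 - 57.158.211.255) does not contain 57.158.214.210
  57.158.192.0/20 (57.158.192.0 - 57.158.207.255) does not contain 57.158.214.210
  57.158.240.0/20 (57.158.240.0 - 57.158.255.255) does not contain 57.158.214.210
Longest matching prefix is /18 -> interface em4.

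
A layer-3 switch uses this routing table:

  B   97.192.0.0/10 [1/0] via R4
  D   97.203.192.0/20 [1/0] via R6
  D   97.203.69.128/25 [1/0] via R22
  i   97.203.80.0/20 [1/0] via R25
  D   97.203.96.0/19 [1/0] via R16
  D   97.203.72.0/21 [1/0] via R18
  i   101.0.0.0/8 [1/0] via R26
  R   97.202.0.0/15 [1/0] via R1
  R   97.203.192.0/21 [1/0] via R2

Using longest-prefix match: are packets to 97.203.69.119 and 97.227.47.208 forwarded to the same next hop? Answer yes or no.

no

97.203.69.119: longest match 97.202.0.0/15 -> R1
97.227.47.208: longest match 97.192.0.0/10 -> R4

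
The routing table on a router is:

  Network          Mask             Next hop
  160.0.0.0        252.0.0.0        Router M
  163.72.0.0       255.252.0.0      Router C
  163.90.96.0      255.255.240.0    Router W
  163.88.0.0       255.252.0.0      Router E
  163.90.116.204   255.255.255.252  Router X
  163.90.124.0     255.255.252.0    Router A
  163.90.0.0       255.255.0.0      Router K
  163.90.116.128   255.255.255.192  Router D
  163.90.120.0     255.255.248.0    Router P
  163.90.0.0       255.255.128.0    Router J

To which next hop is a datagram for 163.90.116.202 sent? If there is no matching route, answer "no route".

Router J

Routes whose prefix contains 163.90.116.202:
  160.0.0.0/6 (160.0.0.0 - 163.255.255.255) -> Router M
  163.88.0.0/14 (163.88.0.0 - 163.91.255.255) -> Router E
  163.90.0.0/16 (163.90.0.0 - 163.90.255.255) -> Router K
  163.90.0.0/17 (163.90.0.0 - 163.90.127.255) -> Router J
More-specific entries that do NOT match:
  163.90.116.204/30 (163.90.116.204 - 163.90.116.207) does not contain 163.90.116.202
  163.90.116.128/26 (163.90.116.128 - 163.90.116.191) does not contain 163.90.116.202
  163.90.124.0/22 (163.90.124.0 - 163.90.127.255) does not contain 163.90.116.202
  163.90.120.0/21 (163.90.120.0 - 163.90.127.255) does not contain 163.90.116.202
  163.90.96.0/20 (163.90.96.0 - 163.90.111.255) does not contain 163.90.116.202
Longest matching prefix is /17 -> next hop Router J.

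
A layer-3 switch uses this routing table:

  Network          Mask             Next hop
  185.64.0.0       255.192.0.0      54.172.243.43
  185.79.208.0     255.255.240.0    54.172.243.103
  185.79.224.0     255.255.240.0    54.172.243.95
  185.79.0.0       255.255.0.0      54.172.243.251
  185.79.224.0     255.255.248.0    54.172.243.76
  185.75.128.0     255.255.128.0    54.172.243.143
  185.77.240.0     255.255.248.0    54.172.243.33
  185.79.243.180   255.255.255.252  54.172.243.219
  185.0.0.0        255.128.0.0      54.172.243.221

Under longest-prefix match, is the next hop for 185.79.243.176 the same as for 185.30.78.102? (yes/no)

no

185.79.243.176: longest match 185.79.0.0/16 -> 54.172.243.251
185.30.78.102: longest match 185.0.0.0/9 -> 54.172.243.221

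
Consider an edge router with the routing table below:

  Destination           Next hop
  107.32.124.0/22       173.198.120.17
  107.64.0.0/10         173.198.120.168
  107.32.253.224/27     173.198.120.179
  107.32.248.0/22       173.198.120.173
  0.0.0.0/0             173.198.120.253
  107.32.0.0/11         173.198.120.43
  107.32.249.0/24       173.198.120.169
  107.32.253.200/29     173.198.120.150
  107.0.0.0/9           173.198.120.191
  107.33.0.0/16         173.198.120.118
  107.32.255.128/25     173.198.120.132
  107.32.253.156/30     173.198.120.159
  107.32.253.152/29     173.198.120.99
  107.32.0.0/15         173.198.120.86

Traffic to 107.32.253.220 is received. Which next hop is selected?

173.198.120.86

Routes whose prefix contains 107.32.253.220:
  0.0.0.0/0 (default, matches everything) -> 173.198.120.253
  107.0.0.0/9 (107.0.0.0 - 107.127.255.255) -> 173.198.120.191
  107.32.0.0/11 (107.32.0.0 - 107.63.255.255) -> 173.198.120.43
  107.32.0.0/15 (107.32.0.0 - 107.33.255.255) -> 173.198.120.86
More-specific entries that do NOT match:
  107.32.253.156/30 (107.32.253.156 - 107.32.253.159) does not contain 107.32.253.220
  107.32.253.200/29 (107.32.253.200 - 107.32.253.207) does not contain 107.32.253.220
  107.32.253.152/29 (107.32.253.152 - 107.32.253.159) does not contain 107.32.253.220
  107.32.253.224/27 (107.32.253.224 - 107.32.253.255) does not contain 107.32.253.220
  107.32.255.128/25 (107.32.255.128 - 107.32.255.255) does not contain 107.32.253.220
  107.32.249.0/24 (107.32.249.0 - 107.32.249.255) does not contain 107.32.253.220
  107.32.124.0/22 (107.32.124.0 - 107.32.127.255) does not contain 107.32.253.220
  107.32.248.0/22 (107.32.248.0 - 107.32.251.255) does not contain 107.32.253.220
  107.33.0.0/16 (107.33.0.0 - 107.33.255.255) does not contain 107.32.253.220
Longest matching prefix is /15 -> next hop 173.198.120.86.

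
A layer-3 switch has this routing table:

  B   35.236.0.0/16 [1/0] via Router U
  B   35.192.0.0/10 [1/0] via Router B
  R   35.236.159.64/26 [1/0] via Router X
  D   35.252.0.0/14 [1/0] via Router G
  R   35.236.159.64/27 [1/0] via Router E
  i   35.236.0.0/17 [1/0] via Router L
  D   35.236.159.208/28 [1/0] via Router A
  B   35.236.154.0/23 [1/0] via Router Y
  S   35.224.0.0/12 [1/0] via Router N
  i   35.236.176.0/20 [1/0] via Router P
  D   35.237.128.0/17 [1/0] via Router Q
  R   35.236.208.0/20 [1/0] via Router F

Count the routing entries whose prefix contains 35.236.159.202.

Prefixes containing 35.236.159.202:
  35.192.0.0/10 (35.192.0.0 - 35.255.255.255)
  35.224.0.0/12 (35.224.0.0 - 35.239.255.255)
  35.236.0.0/16 (35.236.0.0 - 35.236.255.255)
Total matching entries: 3.

3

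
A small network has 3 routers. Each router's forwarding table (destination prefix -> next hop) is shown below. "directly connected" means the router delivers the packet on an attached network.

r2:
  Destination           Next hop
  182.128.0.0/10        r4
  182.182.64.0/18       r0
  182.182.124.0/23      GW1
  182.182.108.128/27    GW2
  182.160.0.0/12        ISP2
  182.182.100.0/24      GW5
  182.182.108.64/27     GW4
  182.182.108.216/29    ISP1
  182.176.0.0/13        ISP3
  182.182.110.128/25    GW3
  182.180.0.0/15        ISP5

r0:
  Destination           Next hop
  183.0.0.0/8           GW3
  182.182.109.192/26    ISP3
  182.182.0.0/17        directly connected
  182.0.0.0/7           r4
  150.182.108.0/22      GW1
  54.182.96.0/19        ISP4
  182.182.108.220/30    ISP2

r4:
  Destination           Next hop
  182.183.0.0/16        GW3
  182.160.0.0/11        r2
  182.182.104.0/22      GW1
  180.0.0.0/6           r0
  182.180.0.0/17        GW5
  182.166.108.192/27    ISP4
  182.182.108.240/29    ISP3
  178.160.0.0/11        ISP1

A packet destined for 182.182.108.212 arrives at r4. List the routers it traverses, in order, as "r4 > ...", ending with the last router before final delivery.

r4 > r2 > r0

At r4: longest match for 182.182.108.212 is 182.160.0.0/11 -> r2
At r2: longest match for 182.182.108.212 is 182.182.64.0/18 -> r0
At r0: longest match for 182.182.108.212 is 182.182.0.0/17 -> directly connected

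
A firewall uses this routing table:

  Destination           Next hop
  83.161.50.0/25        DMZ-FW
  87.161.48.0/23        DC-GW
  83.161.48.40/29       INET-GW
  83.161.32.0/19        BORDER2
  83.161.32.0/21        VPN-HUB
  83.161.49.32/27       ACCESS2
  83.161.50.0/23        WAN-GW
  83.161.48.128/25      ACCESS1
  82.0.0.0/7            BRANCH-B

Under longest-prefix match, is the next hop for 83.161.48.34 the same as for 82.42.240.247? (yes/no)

no

83.161.48.34: longest match 83.161.32.0/19 -> BORDER2
82.42.240.247: longest match 82.0.0.0/7 -> BRANCH-B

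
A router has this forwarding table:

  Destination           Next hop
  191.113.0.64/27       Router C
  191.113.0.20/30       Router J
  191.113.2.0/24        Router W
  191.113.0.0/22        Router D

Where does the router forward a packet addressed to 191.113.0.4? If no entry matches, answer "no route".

Router D

Routes whose prefix contains 191.113.0.4:
  191.113.0.0/22 (191.113.0.0 - 191.113.3.255) -> Router D
More-specific entries that do NOT match:
  191.113.0.20/30 (191.113.0.20 - 191.113.0.23) does not contain 191.113.0.4
  191.113.0.64/27 (191.113.0.64 - 191.113.0.95) does not contain 191.113.0.4
  191.113.2.0/24 (191.113.2.0 - 191.113.2.255) does not contain 191.113.0.4
Longest matching prefix is /22 -> next hop Router D.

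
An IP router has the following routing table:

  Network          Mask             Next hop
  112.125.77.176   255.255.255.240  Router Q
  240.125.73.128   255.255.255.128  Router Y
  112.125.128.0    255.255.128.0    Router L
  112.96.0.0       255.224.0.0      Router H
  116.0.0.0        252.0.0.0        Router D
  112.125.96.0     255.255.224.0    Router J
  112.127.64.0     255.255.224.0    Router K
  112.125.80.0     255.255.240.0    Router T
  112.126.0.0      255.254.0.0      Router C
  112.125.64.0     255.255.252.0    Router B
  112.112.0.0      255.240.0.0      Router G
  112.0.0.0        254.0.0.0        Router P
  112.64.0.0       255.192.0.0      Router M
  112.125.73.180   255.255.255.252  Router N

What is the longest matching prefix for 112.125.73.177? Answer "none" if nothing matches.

112.112.0.0/12

Entries matching 112.125.73.177:
  112.0.0.0/7 (112.0.0.0 - 113.255.255.255)
  112.64.0.0/10 (112.64.0.0 - 112.127.255.255)
  112.96.0.0/11 (112.96.0.0 - 112.127.255.255)
  112.112.0.0/12 (112.112.0.0 - 112.127.255.255)
Most specific is 112.112.0.0/12.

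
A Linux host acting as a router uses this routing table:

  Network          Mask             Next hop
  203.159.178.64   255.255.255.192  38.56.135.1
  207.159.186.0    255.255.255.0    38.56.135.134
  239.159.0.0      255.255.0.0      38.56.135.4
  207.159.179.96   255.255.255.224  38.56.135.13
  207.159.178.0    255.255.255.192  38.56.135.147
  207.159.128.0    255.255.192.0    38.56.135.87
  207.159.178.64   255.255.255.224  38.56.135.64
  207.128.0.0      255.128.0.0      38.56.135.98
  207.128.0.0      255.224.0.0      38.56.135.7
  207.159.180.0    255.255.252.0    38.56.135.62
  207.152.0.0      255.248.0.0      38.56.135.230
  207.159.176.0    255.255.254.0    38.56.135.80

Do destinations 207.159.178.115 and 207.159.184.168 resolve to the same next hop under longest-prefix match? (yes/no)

yes

207.159.178.115: longest match 207.159.128.0/18 -> 38.56.135.87
207.159.184.168: longest match 207.159.128.0/18 -> 38.56.135.87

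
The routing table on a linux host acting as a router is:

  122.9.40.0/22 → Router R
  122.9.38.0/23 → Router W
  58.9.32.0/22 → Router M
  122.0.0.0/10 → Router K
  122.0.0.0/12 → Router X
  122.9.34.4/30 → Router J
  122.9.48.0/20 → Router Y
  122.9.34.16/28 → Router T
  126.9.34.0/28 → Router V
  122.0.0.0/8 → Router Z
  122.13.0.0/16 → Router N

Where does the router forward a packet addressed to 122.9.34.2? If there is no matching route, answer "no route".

Routes whose prefix contains 122.9.34.2:
  122.0.0.0/8 (122.0.0.0 - 122.255.255.255) -> Router Z
  122.0.0.0/10 (122.0.0.0 - 122.63.255.255) -> Router K
  122.0.0.0/12 (122.0.0.0 - 122.15.255.255) -> Router X
More-specific entries that do NOT match:
  122.9.34.4/30 (122.9.34.4 - 122.9.34.7) does not contain 122.9.34.2
  122.9.34.16/28 (122.9.34.16 - 122.9.34.31) does not contain 122.9.34.2
  126.9.34.0/28 (126.9.34.0 - 126.9.34.15) does not contain 122.9.34.2
  122.9.38.0/23 (122.9.38.0 - 122.9.39.255) does not contain 122.9.34.2
  122.9.40.0/22 (122.9.40.0 - 122.9.43.255) does not contain 122.9.34.2
  58.9.32.0/22 (58.9.32.0 - 58.9.35.255) does not contain 122.9.34.2
  122.9.48.0/20 (122.9.48.0 - 122.9.63.255) does not contain 122.9.34.2
  122.13.0.0/16 (122.13.0.0 - 122.13.255.255) does not contain 122.9.34.2
Longest matching prefix is /12 -> next hop Router X.

Router X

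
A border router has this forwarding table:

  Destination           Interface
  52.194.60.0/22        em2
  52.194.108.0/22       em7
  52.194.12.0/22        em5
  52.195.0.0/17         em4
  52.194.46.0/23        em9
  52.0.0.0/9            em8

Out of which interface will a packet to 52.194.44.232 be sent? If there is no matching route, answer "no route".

no route

No entry's prefix contains 52.194.44.232; there is no default route.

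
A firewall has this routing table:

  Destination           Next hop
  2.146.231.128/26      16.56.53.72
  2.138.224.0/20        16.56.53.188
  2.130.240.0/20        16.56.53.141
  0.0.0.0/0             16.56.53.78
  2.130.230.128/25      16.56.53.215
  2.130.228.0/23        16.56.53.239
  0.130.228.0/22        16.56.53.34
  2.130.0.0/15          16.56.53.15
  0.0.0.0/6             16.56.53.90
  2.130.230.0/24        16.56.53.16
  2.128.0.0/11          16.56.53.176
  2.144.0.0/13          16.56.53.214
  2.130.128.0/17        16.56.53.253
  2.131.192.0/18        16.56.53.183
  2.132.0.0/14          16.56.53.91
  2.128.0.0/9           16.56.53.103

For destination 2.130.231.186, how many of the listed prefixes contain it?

Prefixes containing 2.130.231.186:
  0.0.0.0/0 (default, matches everything)
  0.0.0.0/6 (0.0.0.0 - 3.255.255.255)
  2.128.0.0/9 (2.128.0.0 - 2.255.255.255)
  2.128.0.0/11 (2.128.0.0 - 2.159.255.255)
  2.130.0.0/15 (2.130.0.0 - 2.131.255.255)
  2.130.128.0/17 (2.130.128.0 - 2.130.255.255)
Total matching entries: 6.

6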